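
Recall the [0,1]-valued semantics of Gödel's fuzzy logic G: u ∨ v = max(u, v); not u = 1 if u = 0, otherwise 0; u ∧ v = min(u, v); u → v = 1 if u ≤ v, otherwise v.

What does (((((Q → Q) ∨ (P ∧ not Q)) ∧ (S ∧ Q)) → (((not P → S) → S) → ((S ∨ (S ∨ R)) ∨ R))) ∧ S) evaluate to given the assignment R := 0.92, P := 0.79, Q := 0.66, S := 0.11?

0.11

(Q → Q): 0.66 ≤ 0.66, so result = 1
not Q: Gödel ¬ of 0.66 = 0 (operand ≠ 0)
(P ∧ not Q) = min(0.79, 0) = 0
((Q → Q) ∨ (P ∧ not Q)) = max(1, 0) = 1
(S ∧ Q) = min(0.11, 0.66) = 0.11
(((Q → Q) ∨ (P ∧ not Q)) ∧ (S ∧ Q)) = min(1, 0.11) = 0.11
not P: Gödel ¬ of 0.79 = 0 (operand ≠ 0)
(not P → S): 0 ≤ 0.11, so result = 1
((not P → S) → S): 1 > 0.11, so result = 0.11
(S ∨ R) = max(0.11, 0.92) = 0.92
(S ∨ (S ∨ R)) = max(0.11, 0.92) = 0.92
((S ∨ (S ∨ R)) ∨ R) = max(0.92, 0.92) = 0.92
(((not P → S) → S) → ((S ∨ (S ∨ R)) ∨ R)): 0.11 ≤ 0.92, so result = 1
((((Q → Q) ∨ (P ∧ not Q)) ∧ (S ∧ Q)) → (((not P → S) → S) → ((S ∨ (S ∨ R)) ∨ R))): 0.11 ≤ 1, so result = 1
(((((Q → Q) ∨ (P ∧ not Q)) ∧ (S ∧ Q)) → (((not P → S) → S) → ((S ∨ (S ∨ R)) ∨ R))) ∧ S) = min(1, 0.11) = 0.11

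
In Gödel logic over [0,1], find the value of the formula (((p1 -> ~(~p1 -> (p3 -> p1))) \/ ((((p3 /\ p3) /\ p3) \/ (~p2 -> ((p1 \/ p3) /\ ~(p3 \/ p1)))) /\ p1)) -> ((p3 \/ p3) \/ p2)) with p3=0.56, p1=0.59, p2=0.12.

~p1: Gödel ¬ of 0.59 = 0 (operand ≠ 0)
(p3 -> p1): 0.56 ≤ 0.59, so result = 1
(~p1 -> (p3 -> p1)): 0 ≤ 1, so result = 1
~(~p1 -> (p3 -> p1)): Gödel ¬ of 1 = 0 (operand ≠ 0)
(p1 -> ~(~p1 -> (p3 -> p1))): 0.59 > 0, so result = 0
(p3 /\ p3) = min(0.56, 0.56) = 0.56
((p3 /\ p3) /\ p3) = min(0.56, 0.56) = 0.56
~p2: Gödel ¬ of 0.12 = 0 (operand ≠ 0)
(p1 \/ p3) = max(0.59, 0.56) = 0.59
(p3 \/ p1) = max(0.56, 0.59) = 0.59
~(p3 \/ p1): Gödel ¬ of 0.59 = 0 (operand ≠ 0)
((p1 \/ p3) /\ ~(p3 \/ p1)) = min(0.59, 0) = 0
(~p2 -> ((p1 \/ p3) /\ ~(p3 \/ p1))): 0 ≤ 0, so result = 1
(((p3 /\ p3) /\ p3) \/ (~p2 -> ((p1 \/ p3) /\ ~(p3 \/ p1)))) = max(0.56, 1) = 1
((((p3 /\ p3) /\ p3) \/ (~p2 -> ((p1 \/ p3) /\ ~(p3 \/ p1)))) /\ p1) = min(1, 0.59) = 0.59
((p1 -> ~(~p1 -> (p3 -> p1))) \/ ((((p3 /\ p3) /\ p3) \/ (~p2 -> ((p1 \/ p3) /\ ~(p3 \/ p1)))) /\ p1)) = max(0, 0.59) = 0.59
(p3 \/ p3) = max(0.56, 0.56) = 0.56
((p3 \/ p3) \/ p2) = max(0.56, 0.12) = 0.56
(((p1 -> ~(~p1 -> (p3 -> p1))) \/ ((((p3 /\ p3) /\ p3) \/ (~p2 -> ((p1 \/ p3) /\ ~(p3 \/ p1)))) /\ p1)) -> ((p3 \/ p3) \/ p2)): 0.59 > 0.56, so result = 0.56

0.56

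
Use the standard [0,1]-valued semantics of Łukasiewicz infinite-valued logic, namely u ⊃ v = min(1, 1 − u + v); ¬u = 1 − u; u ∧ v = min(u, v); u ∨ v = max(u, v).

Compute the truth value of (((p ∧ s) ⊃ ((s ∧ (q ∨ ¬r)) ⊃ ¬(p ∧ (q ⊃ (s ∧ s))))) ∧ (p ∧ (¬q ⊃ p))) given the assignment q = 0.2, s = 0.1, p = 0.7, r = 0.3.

0.70

(p ∧ s) = min(0.7, 0.1) = 0.1
¬r: Łukasiewicz ¬ gives 1 − 0.3 = 0.7
(q ∨ ¬r) = max(0.2, 0.7) = 0.7
(s ∧ (q ∨ ¬r)) = min(0.1, 0.7) = 0.1
(s ∧ s) = min(0.1, 0.1) = 0.1
(q ⊃ (s ∧ s)): min(1, 1 − 0.2 + 0.1) = 0.9
(p ∧ (q ⊃ (s ∧ s))) = min(0.7, 0.9) = 0.7
¬(p ∧ (q ⊃ (s ∧ s))): Łukasiewicz ¬ gives 1 − 0.7 = 0.3
((s ∧ (q ∨ ¬r)) ⊃ ¬(p ∧ (q ⊃ (s ∧ s)))): min(1, 1 − 0.1 + 0.3) = 1
((p ∧ s) ⊃ ((s ∧ (q ∨ ¬r)) ⊃ ¬(p ∧ (q ⊃ (s ∧ s))))): min(1, 1 − 0.1 + 1) = 1
¬q: Łukasiewicz ¬ gives 1 − 0.2 = 0.8
(¬q ⊃ p): min(1, 1 − 0.8 + 0.7) = 0.9
(p ∧ (¬q ⊃ p)) = min(0.7, 0.9) = 0.7
(((p ∧ s) ⊃ ((s ∧ (q ∨ ¬r)) ⊃ ¬(p ∧ (q ⊃ (s ∧ s))))) ∧ (p ∧ (¬q ⊃ p))) = min(1, 0.7) = 0.7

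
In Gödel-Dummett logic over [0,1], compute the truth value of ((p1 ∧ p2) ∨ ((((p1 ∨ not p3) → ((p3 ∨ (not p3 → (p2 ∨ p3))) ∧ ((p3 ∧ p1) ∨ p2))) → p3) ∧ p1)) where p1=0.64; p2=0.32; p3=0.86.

0.64

(p1 ∧ p2) = min(0.64, 0.32) = 0.32
not p3: Gödel ¬ of 0.86 = 0 (operand ≠ 0)
(p1 ∨ not p3) = max(0.64, 0) = 0.64
not p3: Gödel ¬ of 0.86 = 0 (operand ≠ 0)
(p2 ∨ p3) = max(0.32, 0.86) = 0.86
(not p3 → (p2 ∨ p3)): 0 ≤ 0.86, so result = 1
(p3 ∨ (not p3 → (p2 ∨ p3))) = max(0.86, 1) = 1
(p3 ∧ p1) = min(0.86, 0.64) = 0.64
((p3 ∧ p1) ∨ p2) = max(0.64, 0.32) = 0.64
((p3 ∨ (not p3 → (p2 ∨ p3))) ∧ ((p3 ∧ p1) ∨ p2)) = min(1, 0.64) = 0.64
((p1 ∨ not p3) → ((p3 ∨ (not p3 → (p2 ∨ p3))) ∧ ((p3 ∧ p1) ∨ p2))): 0.64 ≤ 0.64, so result = 1
(((p1 ∨ not p3) → ((p3 ∨ (not p3 → (p2 ∨ p3))) ∧ ((p3 ∧ p1) ∨ p2))) → p3): 1 > 0.86, so result = 0.86
((((p1 ∨ not p3) → ((p3 ∨ (not p3 → (p2 ∨ p3))) ∧ ((p3 ∧ p1) ∨ p2))) → p3) ∧ p1) = min(0.86, 0.64) = 0.64
((p1 ∧ p2) ∨ ((((p1 ∨ not p3) → ((p3 ∨ (not p3 → (p2 ∨ p3))) ∧ ((p3 ∧ p1) ∨ p2))) → p3) ∧ p1)) = max(0.32, 0.64) = 0.64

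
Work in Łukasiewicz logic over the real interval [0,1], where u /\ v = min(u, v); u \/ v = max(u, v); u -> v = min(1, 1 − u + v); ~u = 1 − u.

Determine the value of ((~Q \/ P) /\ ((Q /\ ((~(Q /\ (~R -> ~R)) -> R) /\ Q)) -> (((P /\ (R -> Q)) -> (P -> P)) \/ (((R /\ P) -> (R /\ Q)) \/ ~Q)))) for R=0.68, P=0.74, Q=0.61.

~Q: Łukasiewicz ¬ gives 1 − 0.61 = 0.39
(~Q \/ P) = max(0.39, 0.74) = 0.74
~R: Łukasiewicz ¬ gives 1 − 0.68 = 0.32
~R: Łukasiewicz ¬ gives 1 − 0.68 = 0.32
(~R -> ~R): min(1, 1 − 0.32 + 0.32) = 1
(Q /\ (~R -> ~R)) = min(0.61, 1) = 0.61
~(Q /\ (~R -> ~R)): Łukasiewicz ¬ gives 1 − 0.61 = 0.39
(~(Q /\ (~R -> ~R)) -> R): min(1, 1 − 0.39 + 0.68) = 1
((~(Q /\ (~R -> ~R)) -> R) /\ Q) = min(1, 0.61) = 0.61
(Q /\ ((~(Q /\ (~R -> ~R)) -> R) /\ Q)) = min(0.61, 0.61) = 0.61
(R -> Q): min(1, 1 − 0.68 + 0.61) = 0.93
(P /\ (R -> Q)) = min(0.74, 0.93) = 0.74
(P -> P): min(1, 1 − 0.74 + 0.74) = 1
((P /\ (R -> Q)) -> (P -> P)): min(1, 1 − 0.74 + 1) = 1
(R /\ P) = min(0.68, 0.74) = 0.68
(R /\ Q) = min(0.68, 0.61) = 0.61
((R /\ P) -> (R /\ Q)): min(1, 1 − 0.68 + 0.61) = 0.93
~Q: Łukasiewicz ¬ gives 1 − 0.61 = 0.39
(((R /\ P) -> (R /\ Q)) \/ ~Q) = max(0.93, 0.39) = 0.93
(((P /\ (R -> Q)) -> (P -> P)) \/ (((R /\ P) -> (R /\ Q)) \/ ~Q)) = max(1, 0.93) = 1
((Q /\ ((~(Q /\ (~R -> ~R)) -> R) /\ Q)) -> (((P /\ (R -> Q)) -> (P -> P)) \/ (((R /\ P) -> (R /\ Q)) \/ ~Q))): min(1, 1 − 0.61 + 1) = 1
((~Q \/ P) /\ ((Q /\ ((~(Q /\ (~R -> ~R)) -> R) /\ Q)) -> (((P /\ (R -> Q)) -> (P -> P)) \/ (((R /\ P) -> (R /\ Q)) \/ ~Q)))) = min(0.74, 1) = 0.74

0.74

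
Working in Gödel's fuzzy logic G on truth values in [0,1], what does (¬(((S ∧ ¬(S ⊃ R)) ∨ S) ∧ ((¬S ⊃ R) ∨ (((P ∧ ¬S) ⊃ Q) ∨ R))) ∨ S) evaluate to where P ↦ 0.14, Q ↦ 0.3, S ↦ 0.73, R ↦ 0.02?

(S ⊃ R): 0.73 > 0.02, so result = 0.02
¬(S ⊃ R): Gödel ¬ of 0.02 = 0 (operand ≠ 0)
(S ∧ ¬(S ⊃ R)) = min(0.73, 0) = 0
((S ∧ ¬(S ⊃ R)) ∨ S) = max(0, 0.73) = 0.73
¬S: Gödel ¬ of 0.73 = 0 (operand ≠ 0)
(¬S ⊃ R): 0 ≤ 0.02, so result = 1
¬S: Gödel ¬ of 0.73 = 0 (operand ≠ 0)
(P ∧ ¬S) = min(0.14, 0) = 0
((P ∧ ¬S) ⊃ Q): 0 ≤ 0.3, so result = 1
(((P ∧ ¬S) ⊃ Q) ∨ R) = max(1, 0.02) = 1
((¬S ⊃ R) ∨ (((P ∧ ¬S) ⊃ Q) ∨ R)) = max(1, 1) = 1
(((S ∧ ¬(S ⊃ R)) ∨ S) ∧ ((¬S ⊃ R) ∨ (((P ∧ ¬S) ⊃ Q) ∨ R))) = min(0.73, 1) = 0.73
¬(((S ∧ ¬(S ⊃ R)) ∨ S) ∧ ((¬S ⊃ R) ∨ (((P ∧ ¬S) ⊃ Q) ∨ R))): Gödel ¬ of 0.73 = 0 (operand ≠ 0)
(¬(((S ∧ ¬(S ⊃ R)) ∨ S) ∧ ((¬S ⊃ R) ∨ (((P ∧ ¬S) ⊃ Q) ∨ R))) ∨ S) = max(0, 0.73) = 0.73

0.73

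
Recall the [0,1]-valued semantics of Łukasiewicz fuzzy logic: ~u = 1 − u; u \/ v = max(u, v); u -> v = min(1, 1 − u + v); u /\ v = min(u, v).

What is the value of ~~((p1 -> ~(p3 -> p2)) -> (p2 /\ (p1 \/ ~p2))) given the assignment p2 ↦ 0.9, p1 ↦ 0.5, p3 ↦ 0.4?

(p3 -> p2): min(1, 1 − 0.4 + 0.9) = 1
~(p3 -> p2): Łukasiewicz ¬ gives 1 − 1 = 0
(p1 -> ~(p3 -> p2)): min(1, 1 − 0.5 + 0) = 0.5
~p2: Łukasiewicz ¬ gives 1 − 0.9 = 0.1
(p1 \/ ~p2) = max(0.5, 0.1) = 0.5
(p2 /\ (p1 \/ ~p2)) = min(0.9, 0.5) = 0.5
((p1 -> ~(p3 -> p2)) -> (p2 /\ (p1 \/ ~p2))): min(1, 1 − 0.5 + 0.5) = 1
~((p1 -> ~(p3 -> p2)) -> (p2 /\ (p1 \/ ~p2))): Łukasiewicz ¬ gives 1 − 1 = 0
~~((p1 -> ~(p3 -> p2)) -> (p2 /\ (p1 \/ ~p2))): Łukasiewicz ¬ gives 1 − 0 = 1

1.00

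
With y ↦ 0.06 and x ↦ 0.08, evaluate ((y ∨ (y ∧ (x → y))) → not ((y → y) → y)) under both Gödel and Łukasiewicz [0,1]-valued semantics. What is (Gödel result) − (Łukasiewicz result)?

Gödel evaluation:
  (x → y): 0.08 > 0.06, so result = 0.06
  (y ∧ (x → y)) = min(0.06, 0.06) = 0.06
  (y ∨ (y ∧ (x → y))) = max(0.06, 0.06) = 0.06
  (y → y): 0.06 ≤ 0.06, so result = 1
  ((y → y) → y): 1 > 0.06, so result = 0.06
  not ((y → y) → y): Gödel ¬ of 0.06 = 0 (operand ≠ 0)
  ((y ∨ (y ∧ (x → y))) → not ((y → y) → y)): 0.06 > 0, so result = 0
  Gödel value = 0
Łukasiewicz evaluation:
  (x → y): min(1, 1 − 0.08 + 0.06) = 0.98
  (y ∧ (x → y)) = min(0.06, 0.98) = 0.06
  (y ∨ (y ∧ (x → y))) = max(0.06, 0.06) = 0.06
  (y → y): min(1, 1 − 0.06 + 0.06) = 1
  ((y → y) → y): min(1, 1 − 1 + 0.06) = 0.06
  not ((y → y) → y): Łukasiewicz ¬ gives 1 − 0.06 = 0.94
  ((y ∨ (y ∧ (x → y))) → not ((y → y) → y)): min(1, 1 − 0.06 + 0.94) = 1
  Łukasiewicz value = 1
Difference: 0 − 1 = -1.00

-1.00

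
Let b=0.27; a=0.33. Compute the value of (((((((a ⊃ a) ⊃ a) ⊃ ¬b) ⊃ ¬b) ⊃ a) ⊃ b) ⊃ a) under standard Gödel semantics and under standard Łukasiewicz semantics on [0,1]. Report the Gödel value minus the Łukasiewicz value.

Gödel evaluation:
  (a ⊃ a): 0.33 ≤ 0.33, so result = 1
  ((a ⊃ a) ⊃ a): 1 > 0.33, so result = 0.33
  ¬b: Gödel ¬ of 0.27 = 0 (operand ≠ 0)
  (((a ⊃ a) ⊃ a) ⊃ ¬b): 0.33 > 0, so result = 0
  ¬b: Gödel ¬ of 0.27 = 0 (operand ≠ 0)
  ((((a ⊃ a) ⊃ a) ⊃ ¬b) ⊃ ¬b): 0 ≤ 0, so result = 1
  (((((a ⊃ a) ⊃ a) ⊃ ¬b) ⊃ ¬b) ⊃ a): 1 > 0.33, so result = 0.33
  ((((((a ⊃ a) ⊃ a) ⊃ ¬b) ⊃ ¬b) ⊃ a) ⊃ b): 0.33 > 0.27, so result = 0.27
  (((((((a ⊃ a) ⊃ a) ⊃ ¬b) ⊃ ¬b) ⊃ a) ⊃ b) ⊃ a): 0.27 ≤ 0.33, so result = 1
  Gödel value = 1
Łukasiewicz evaluation:
  (a ⊃ a): min(1, 1 − 0.33 + 0.33) = 1
  ((a ⊃ a) ⊃ a): min(1, 1 − 1 + 0.33) = 0.33
  ¬b: Łukasiewicz ¬ gives 1 − 0.27 = 0.73
  (((a ⊃ a) ⊃ a) ⊃ ¬b): min(1, 1 − 0.33 + 0.73) = 1
  ¬b: Łukasiewicz ¬ gives 1 − 0.27 = 0.73
  ((((a ⊃ a) ⊃ a) ⊃ ¬b) ⊃ ¬b): min(1, 1 − 1 + 0.73) = 0.73
  (((((a ⊃ a) ⊃ a) ⊃ ¬b) ⊃ ¬b) ⊃ a): min(1, 1 − 0.73 + 0.33) = 0.6
  ((((((a ⊃ a) ⊃ a) ⊃ ¬b) ⊃ ¬b) ⊃ a) ⊃ b): min(1, 1 − 0.6 + 0.27) = 0.67
  (((((((a ⊃ a) ⊃ a) ⊃ ¬b) ⊃ ¬b) ⊃ a) ⊃ b) ⊃ a): min(1, 1 − 0.67 + 0.33) = 0.66
  Łukasiewicz value = 0.66
Difference: 1 − 0.66 = 0.34

0.34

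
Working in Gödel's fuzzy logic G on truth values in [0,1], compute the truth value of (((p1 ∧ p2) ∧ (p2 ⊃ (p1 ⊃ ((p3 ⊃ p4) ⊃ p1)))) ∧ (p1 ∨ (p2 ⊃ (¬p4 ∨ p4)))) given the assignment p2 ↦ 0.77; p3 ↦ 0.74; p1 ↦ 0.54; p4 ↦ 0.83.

0.54

(p1 ∧ p2) = min(0.54, 0.77) = 0.54
(p3 ⊃ p4): 0.74 ≤ 0.83, so result = 1
((p3 ⊃ p4) ⊃ p1): 1 > 0.54, so result = 0.54
(p1 ⊃ ((p3 ⊃ p4) ⊃ p1)): 0.54 ≤ 0.54, so result = 1
(p2 ⊃ (p1 ⊃ ((p3 ⊃ p4) ⊃ p1))): 0.77 ≤ 1, so result = 1
((p1 ∧ p2) ∧ (p2 ⊃ (p1 ⊃ ((p3 ⊃ p4) ⊃ p1)))) = min(0.54, 1) = 0.54
¬p4: Gödel ¬ of 0.83 = 0 (operand ≠ 0)
(¬p4 ∨ p4) = max(0, 0.83) = 0.83
(p2 ⊃ (¬p4 ∨ p4)): 0.77 ≤ 0.83, so result = 1
(p1 ∨ (p2 ⊃ (¬p4 ∨ p4))) = max(0.54, 1) = 1
(((p1 ∧ p2) ∧ (p2 ⊃ (p1 ⊃ ((p3 ⊃ p4) ⊃ p1)))) ∧ (p1 ∨ (p2 ⊃ (¬p4 ∨ p4)))) = min(0.54, 1) = 0.54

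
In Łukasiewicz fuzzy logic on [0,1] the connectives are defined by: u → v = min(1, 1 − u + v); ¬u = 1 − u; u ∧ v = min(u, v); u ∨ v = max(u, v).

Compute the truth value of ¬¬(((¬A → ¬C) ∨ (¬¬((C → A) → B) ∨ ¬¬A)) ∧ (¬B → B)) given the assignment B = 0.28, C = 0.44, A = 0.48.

¬A: Łukasiewicz ¬ gives 1 − 0.48 = 0.52
¬C: Łukasiewicz ¬ gives 1 − 0.44 = 0.56
(¬A → ¬C): min(1, 1 − 0.52 + 0.56) = 1
(C → A): min(1, 1 − 0.44 + 0.48) = 1
((C → A) → B): min(1, 1 − 1 + 0.28) = 0.28
¬((C → A) → B): Łukasiewicz ¬ gives 1 − 0.28 = 0.72
¬¬((C → A) → B): Łukasiewicz ¬ gives 1 − 0.72 = 0.28
¬A: Łukasiewicz ¬ gives 1 − 0.48 = 0.52
¬¬A: Łukasiewicz ¬ gives 1 − 0.52 = 0.48
(¬¬((C → A) → B) ∨ ¬¬A) = max(0.28, 0.48) = 0.48
((¬A → ¬C) ∨ (¬¬((C → A) → B) ∨ ¬¬A)) = max(1, 0.48) = 1
¬B: Łukasiewicz ¬ gives 1 − 0.28 = 0.72
(¬B → B): min(1, 1 − 0.72 + 0.28) = 0.56
(((¬A → ¬C) ∨ (¬¬((C → A) → B) ∨ ¬¬A)) ∧ (¬B → B)) = min(1, 0.56) = 0.56
¬(((¬A → ¬C) ∨ (¬¬((C → A) → B) ∨ ¬¬A)) ∧ (¬B → B)): Łukasiewicz ¬ gives 1 − 0.56 = 0.44
¬¬(((¬A → ¬C) ∨ (¬¬((C → A) → B) ∨ ¬¬A)) ∧ (¬B → B)): Łukasiewicz ¬ gives 1 − 0.44 = 0.56

0.56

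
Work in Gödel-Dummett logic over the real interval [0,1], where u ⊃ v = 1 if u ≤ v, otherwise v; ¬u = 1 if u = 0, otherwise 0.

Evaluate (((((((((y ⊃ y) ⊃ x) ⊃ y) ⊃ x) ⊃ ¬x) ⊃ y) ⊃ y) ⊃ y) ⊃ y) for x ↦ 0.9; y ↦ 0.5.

(y ⊃ y): 0.5 ≤ 0.5, so result = 1
((y ⊃ y) ⊃ x): 1 > 0.9, so result = 0.9
(((y ⊃ y) ⊃ x) ⊃ y): 0.9 > 0.5, so result = 0.5
((((y ⊃ y) ⊃ x) ⊃ y) ⊃ x): 0.5 ≤ 0.9, so result = 1
¬x: Gödel ¬ of 0.9 = 0 (operand ≠ 0)
(((((y ⊃ y) ⊃ x) ⊃ y) ⊃ x) ⊃ ¬x): 1 > 0, so result = 0
((((((y ⊃ y) ⊃ x) ⊃ y) ⊃ x) ⊃ ¬x) ⊃ y): 0 ≤ 0.5, so result = 1
(((((((y ⊃ y) ⊃ x) ⊃ y) ⊃ x) ⊃ ¬x) ⊃ y) ⊃ y): 1 > 0.5, so result = 0.5
((((((((y ⊃ y) ⊃ x) ⊃ y) ⊃ x) ⊃ ¬x) ⊃ y) ⊃ y) ⊃ y): 0.5 ≤ 0.5, so result = 1
(((((((((y ⊃ y) ⊃ x) ⊃ y) ⊃ x) ⊃ ¬x) ⊃ y) ⊃ y) ⊃ y) ⊃ y): 1 > 0.5, so result = 0.5

0.50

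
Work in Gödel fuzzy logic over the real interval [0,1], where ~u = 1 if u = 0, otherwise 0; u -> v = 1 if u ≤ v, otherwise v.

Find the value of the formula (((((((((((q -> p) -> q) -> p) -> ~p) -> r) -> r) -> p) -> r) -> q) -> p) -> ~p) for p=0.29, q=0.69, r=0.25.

0.00

(q -> p): 0.69 > 0.29, so result = 0.29
((q -> p) -> q): 0.29 ≤ 0.69, so result = 1
(((q -> p) -> q) -> p): 1 > 0.29, so result = 0.29
~p: Gödel ¬ of 0.29 = 0 (operand ≠ 0)
((((q -> p) -> q) -> p) -> ~p): 0.29 > 0, so result = 0
(((((q -> p) -> q) -> p) -> ~p) -> r): 0 ≤ 0.25, so result = 1
((((((q -> p) -> q) -> p) -> ~p) -> r) -> r): 1 > 0.25, so result = 0.25
(((((((q -> p) -> q) -> p) -> ~p) -> r) -> r) -> p): 0.25 ≤ 0.29, so result = 1
((((((((q -> p) -> q) -> p) -> ~p) -> r) -> r) -> p) -> r): 1 > 0.25, so result = 0.25
(((((((((q -> p) -> q) -> p) -> ~p) -> r) -> r) -> p) -> r) -> q): 0.25 ≤ 0.69, so result = 1
((((((((((q -> p) -> q) -> p) -> ~p) -> r) -> r) -> p) -> r) -> q) -> p): 1 > 0.29, so result = 0.29
~p: Gödel ¬ of 0.29 = 0 (operand ≠ 0)
(((((((((((q -> p) -> q) -> p) -> ~p) -> r) -> r) -> p) -> r) -> q) -> p) -> ~p): 0.29 > 0, so result = 0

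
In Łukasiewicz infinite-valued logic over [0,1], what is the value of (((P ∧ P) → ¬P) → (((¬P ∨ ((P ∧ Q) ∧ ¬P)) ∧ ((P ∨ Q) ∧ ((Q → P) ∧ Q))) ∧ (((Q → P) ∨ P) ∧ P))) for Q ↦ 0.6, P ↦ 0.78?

0.78

(P ∧ P) = min(0.78, 0.78) = 0.78
¬P: Łukasiewicz ¬ gives 1 − 0.78 = 0.22
((P ∧ P) → ¬P): min(1, 1 − 0.78 + 0.22) = 0.44
¬P: Łukasiewicz ¬ gives 1 − 0.78 = 0.22
(P ∧ Q) = min(0.78, 0.6) = 0.6
¬P: Łukasiewicz ¬ gives 1 − 0.78 = 0.22
((P ∧ Q) ∧ ¬P) = min(0.6, 0.22) = 0.22
(¬P ∨ ((P ∧ Q) ∧ ¬P)) = max(0.22, 0.22) = 0.22
(P ∨ Q) = max(0.78, 0.6) = 0.78
(Q → P): min(1, 1 − 0.6 + 0.78) = 1
((Q → P) ∧ Q) = min(1, 0.6) = 0.6
((P ∨ Q) ∧ ((Q → P) ∧ Q)) = min(0.78, 0.6) = 0.6
((¬P ∨ ((P ∧ Q) ∧ ¬P)) ∧ ((P ∨ Q) ∧ ((Q → P) ∧ Q))) = min(0.22, 0.6) = 0.22
(Q → P): min(1, 1 − 0.6 + 0.78) = 1
((Q → P) ∨ P) = max(1, 0.78) = 1
(((Q → P) ∨ P) ∧ P) = min(1, 0.78) = 0.78
(((¬P ∨ ((P ∧ Q) ∧ ¬P)) ∧ ((P ∨ Q) ∧ ((Q → P) ∧ Q))) ∧ (((Q → P) ∨ P) ∧ P)) = min(0.22, 0.78) = 0.22
(((P ∧ P) → ¬P) → (((¬P ∨ ((P ∧ Q) ∧ ¬P)) ∧ ((P ∨ Q) ∧ ((Q → P) ∧ Q))) ∧ (((Q → P) ∨ P) ∧ P))): min(1, 1 − 0.44 + 0.22) = 0.78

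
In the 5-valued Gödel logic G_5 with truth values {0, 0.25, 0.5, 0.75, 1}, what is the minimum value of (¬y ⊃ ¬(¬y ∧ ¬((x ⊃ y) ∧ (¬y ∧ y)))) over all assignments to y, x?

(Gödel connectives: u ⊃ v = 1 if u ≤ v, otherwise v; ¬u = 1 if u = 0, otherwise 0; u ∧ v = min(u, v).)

0.00

The minimum is attained at y = 0, x = 0:
  ¬y: Gödel ¬ of 0 = 1 (operand is 0)
  ¬y: Gödel ¬ of 0 = 1 (operand is 0)
  (x ⊃ y): 0 ≤ 0, so result = 1
  ¬y: Gödel ¬ of 0 = 1 (operand is 0)
  (¬y ∧ y) = min(1, 0) = 0
  ((x ⊃ y) ∧ (¬y ∧ y)) = min(1, 0) = 0
  ¬((x ⊃ y) ∧ (¬y ∧ y)): Gödel ¬ of 0 = 1 (operand is 0)
  (¬y ∧ ¬((x ⊃ y) ∧ (¬y ∧ y))) = min(1, 1) = 1
  ¬(¬y ∧ ¬((x ⊃ y) ∧ (¬y ∧ y))): Gödel ¬ of 1 = 0 (operand ≠ 0)
  (¬y ⊃ ¬(¬y ∧ ¬((x ⊃ y) ∧ (¬y ∧ y)))): 1 > 0, so result = 0
Checking all 25 assignments confirms none give a value below 0.00.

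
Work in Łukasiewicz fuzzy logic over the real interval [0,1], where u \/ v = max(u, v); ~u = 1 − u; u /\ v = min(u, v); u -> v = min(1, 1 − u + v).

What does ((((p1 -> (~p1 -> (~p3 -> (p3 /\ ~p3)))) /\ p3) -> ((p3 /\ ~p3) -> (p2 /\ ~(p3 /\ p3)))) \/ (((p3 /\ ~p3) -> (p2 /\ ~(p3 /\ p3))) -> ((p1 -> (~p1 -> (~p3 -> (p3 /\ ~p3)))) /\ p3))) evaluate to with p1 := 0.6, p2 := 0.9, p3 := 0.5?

~p1: Łukasiewicz ¬ gives 1 − 0.6 = 0.4
~p3: Łukasiewicz ¬ gives 1 − 0.5 = 0.5
~p3: Łukasiewicz ¬ gives 1 − 0.5 = 0.5
(p3 /\ ~p3) = min(0.5, 0.5) = 0.5
(~p3 -> (p3 /\ ~p3)): min(1, 1 − 0.5 + 0.5) = 1
(~p1 -> (~p3 -> (p3 /\ ~p3))): min(1, 1 − 0.4 + 1) = 1
(p1 -> (~p1 -> (~p3 -> (p3 /\ ~p3)))): min(1, 1 − 0.6 + 1) = 1
((p1 -> (~p1 -> (~p3 -> (p3 /\ ~p3)))) /\ p3) = min(1, 0.5) = 0.5
~p3: Łukasiewicz ¬ gives 1 − 0.5 = 0.5
(p3 /\ ~p3) = min(0.5, 0.5) = 0.5
(p3 /\ p3) = min(0.5, 0.5) = 0.5
~(p3 /\ p3): Łukasiewicz ¬ gives 1 − 0.5 = 0.5
(p2 /\ ~(p3 /\ p3)) = min(0.9, 0.5) = 0.5
((p3 /\ ~p3) -> (p2 /\ ~(p3 /\ p3))): min(1, 1 − 0.5 + 0.5) = 1
(((p1 -> (~p1 -> (~p3 -> (p3 /\ ~p3)))) /\ p3) -> ((p3 /\ ~p3) -> (p2 /\ ~(p3 /\ p3)))): min(1, 1 − 0.5 + 1) = 1
~p3: Łukasiewicz ¬ gives 1 − 0.5 = 0.5
(p3 /\ ~p3) = min(0.5, 0.5) = 0.5
(p3 /\ p3) = min(0.5, 0.5) = 0.5
~(p3 /\ p3): Łukasiewicz ¬ gives 1 − 0.5 = 0.5
(p2 /\ ~(p3 /\ p3)) = min(0.9, 0.5) = 0.5
((p3 /\ ~p3) -> (p2 /\ ~(p3 /\ p3))): min(1, 1 − 0.5 + 0.5) = 1
~p1: Łukasiewicz ¬ gives 1 − 0.6 = 0.4
~p3: Łukasiewicz ¬ gives 1 − 0.5 = 0.5
~p3: Łukasiewicz ¬ gives 1 − 0.5 = 0.5
(p3 /\ ~p3) = min(0.5, 0.5) = 0.5
(~p3 -> (p3 /\ ~p3)): min(1, 1 − 0.5 + 0.5) = 1
(~p1 -> (~p3 -> (p3 /\ ~p3))): min(1, 1 − 0.4 + 1) = 1
(p1 -> (~p1 -> (~p3 -> (p3 /\ ~p3)))): min(1, 1 − 0.6 + 1) = 1
((p1 -> (~p1 -> (~p3 -> (p3 /\ ~p3)))) /\ p3) = min(1, 0.5) = 0.5
(((p3 /\ ~p3) -> (p2 /\ ~(p3 /\ p3))) -> ((p1 -> (~p1 -> (~p3 -> (p3 /\ ~p3)))) /\ p3)): min(1, 1 − 1 + 0.5) = 0.5
((((p1 -> (~p1 -> (~p3 -> (p3 /\ ~p3)))) /\ p3) -> ((p3 /\ ~p3) -> (p2 /\ ~(p3 /\ p3)))) \/ (((p3 /\ ~p3) -> (p2 /\ ~(p3 /\ p3))) -> ((p1 -> (~p1 -> (~p3 -> (p3 /\ ~p3)))) /\ p3))) = max(1, 0.5) = 1

1.00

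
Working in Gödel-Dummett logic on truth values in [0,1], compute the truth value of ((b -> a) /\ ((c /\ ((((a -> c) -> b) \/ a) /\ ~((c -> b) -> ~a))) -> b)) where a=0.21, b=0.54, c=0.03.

0.21

(b -> a): 0.54 > 0.21, so result = 0.21
(a -> c): 0.21 > 0.03, so result = 0.03
((a -> c) -> b): 0.03 ≤ 0.54, so result = 1
(((a -> c) -> b) \/ a) = max(1, 0.21) = 1
(c -> b): 0.03 ≤ 0.54, so result = 1
~a: Gödel ¬ of 0.21 = 0 (operand ≠ 0)
((c -> b) -> ~a): 1 > 0, so result = 0
~((c -> b) -> ~a): Gödel ¬ of 0 = 1 (operand is 0)
((((a -> c) -> b) \/ a) /\ ~((c -> b) -> ~a)) = min(1, 1) = 1
(c /\ ((((a -> c) -> b) \/ a) /\ ~((c -> b) -> ~a))) = min(0.03, 1) = 0.03
((c /\ ((((a -> c) -> b) \/ a) /\ ~((c -> b) -> ~a))) -> b): 0.03 ≤ 0.54, so result = 1
((b -> a) /\ ((c /\ ((((a -> c) -> b) \/ a) /\ ~((c -> b) -> ~a))) -> b)) = min(0.21, 1) = 0.21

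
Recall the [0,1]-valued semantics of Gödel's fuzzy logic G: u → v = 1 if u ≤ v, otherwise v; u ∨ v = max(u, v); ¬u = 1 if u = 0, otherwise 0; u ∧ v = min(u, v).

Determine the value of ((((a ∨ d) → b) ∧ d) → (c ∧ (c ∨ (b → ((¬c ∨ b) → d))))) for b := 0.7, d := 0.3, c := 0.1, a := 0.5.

(a ∨ d) = max(0.5, 0.3) = 0.5
((a ∨ d) → b): 0.5 ≤ 0.7, so result = 1
(((a ∨ d) → b) ∧ d) = min(1, 0.3) = 0.3
¬c: Gödel ¬ of 0.1 = 0 (operand ≠ 0)
(¬c ∨ b) = max(0, 0.7) = 0.7
((¬c ∨ b) → d): 0.7 > 0.3, so result = 0.3
(b → ((¬c ∨ b) → d)): 0.7 > 0.3, so result = 0.3
(c ∨ (b → ((¬c ∨ b) → d))) = max(0.1, 0.3) = 0.3
(c ∧ (c ∨ (b → ((¬c ∨ b) → d)))) = min(0.1, 0.3) = 0.1
((((a ∨ d) → b) ∧ d) → (c ∧ (c ∨ (b → ((¬c ∨ b) → d))))): 0.3 > 0.1, so result = 0.1

0.10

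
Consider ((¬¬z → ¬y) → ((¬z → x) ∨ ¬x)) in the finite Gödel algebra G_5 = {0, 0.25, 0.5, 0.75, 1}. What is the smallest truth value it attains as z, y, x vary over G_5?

The minimum is attained at z = 0, y = 0, x = 0.25:
  ¬z: Gödel ¬ of 0 = 1 (operand is 0)
  ¬¬z: Gödel ¬ of 1 = 0 (operand ≠ 0)
  ¬y: Gödel ¬ of 0 = 1 (operand is 0)
  (¬¬z → ¬y): 0 ≤ 1, so result = 1
  ¬z: Gödel ¬ of 0 = 1 (operand is 0)
  (¬z → x): 1 > 0.25, so result = 0.25
  ¬x: Gödel ¬ of 0.25 = 0 (operand ≠ 0)
  ((¬z → x) ∨ ¬x) = max(0.25, 0) = 0.25
  ((¬¬z → ¬y) → ((¬z → x) ∨ ¬x)): 1 > 0.25, so result = 0.25
Checking all 125 assignments confirms none give a value below 0.25.

0.25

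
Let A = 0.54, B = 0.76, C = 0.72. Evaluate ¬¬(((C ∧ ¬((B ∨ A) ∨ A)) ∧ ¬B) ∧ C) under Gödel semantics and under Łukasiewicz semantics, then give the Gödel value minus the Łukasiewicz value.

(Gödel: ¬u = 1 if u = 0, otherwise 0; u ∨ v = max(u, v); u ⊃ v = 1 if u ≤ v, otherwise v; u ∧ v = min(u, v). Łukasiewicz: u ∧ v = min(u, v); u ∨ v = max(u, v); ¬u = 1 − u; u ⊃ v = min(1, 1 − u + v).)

-0.24

Gödel evaluation:
  (B ∨ A) = max(0.76, 0.54) = 0.76
  ((B ∨ A) ∨ A) = max(0.76, 0.54) = 0.76
  ¬((B ∨ A) ∨ A): Gödel ¬ of 0.76 = 0 (operand ≠ 0)
  (C ∧ ¬((B ∨ A) ∨ A)) = min(0.72, 0) = 0
  ¬B: Gödel ¬ of 0.76 = 0 (operand ≠ 0)
  ((C ∧ ¬((B ∨ A) ∨ A)) ∧ ¬B) = min(0, 0) = 0
  (((C ∧ ¬((B ∨ A) ∨ A)) ∧ ¬B) ∧ C) = min(0, 0.72) = 0
  ¬(((C ∧ ¬((B ∨ A) ∨ A)) ∧ ¬B) ∧ C): Gödel ¬ of 0 = 1 (operand is 0)
  ¬¬(((C ∧ ¬((B ∨ A) ∨ A)) ∧ ¬B) ∧ C): Gödel ¬ of 1 = 0 (operand ≠ 0)
  Gödel value = 0
Łukasiewicz evaluation:
  (B ∨ A) = max(0.76, 0.54) = 0.76
  ((B ∨ A) ∨ A) = max(0.76, 0.54) = 0.76
  ¬((B ∨ A) ∨ A): Łukasiewicz ¬ gives 1 − 0.76 = 0.24
  (C ∧ ¬((B ∨ A) ∨ A)) = min(0.72, 0.24) = 0.24
  ¬B: Łukasiewicz ¬ gives 1 − 0.76 = 0.24
  ((C ∧ ¬((B ∨ A) ∨ A)) ∧ ¬B) = min(0.24, 0.24) = 0.24
  (((C ∧ ¬((B ∨ A) ∨ A)) ∧ ¬B) ∧ C) = min(0.24, 0.72) = 0.24
  ¬(((C ∧ ¬((B ∨ A) ∨ A)) ∧ ¬B) ∧ C): Łukasiewicz ¬ gives 1 − 0.24 = 0.76
  ¬¬(((C ∧ ¬((B ∨ A) ∨ A)) ∧ ¬B) ∧ C): Łukasiewicz ¬ gives 1 − 0.76 = 0.24
  Łukasiewicz value = 0.24
Difference: 0 − 0.24 = -0.24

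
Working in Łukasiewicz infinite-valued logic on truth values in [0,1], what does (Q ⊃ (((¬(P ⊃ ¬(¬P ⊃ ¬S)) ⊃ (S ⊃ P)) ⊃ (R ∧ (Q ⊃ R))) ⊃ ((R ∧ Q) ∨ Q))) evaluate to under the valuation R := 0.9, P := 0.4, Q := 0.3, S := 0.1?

¬P: Łukasiewicz ¬ gives 1 − 0.4 = 0.6
¬S: Łukasiewicz ¬ gives 1 − 0.1 = 0.9
(¬P ⊃ ¬S): min(1, 1 − 0.6 + 0.9) = 1
¬(¬P ⊃ ¬S): Łukasiewicz ¬ gives 1 − 1 = 0
(P ⊃ ¬(¬P ⊃ ¬S)): min(1, 1 − 0.4 + 0) = 0.6
¬(P ⊃ ¬(¬P ⊃ ¬S)): Łukasiewicz ¬ gives 1 − 0.6 = 0.4
(S ⊃ P): min(1, 1 − 0.1 + 0.4) = 1
(¬(P ⊃ ¬(¬P ⊃ ¬S)) ⊃ (S ⊃ P)): min(1, 1 − 0.4 + 1) = 1
(Q ⊃ R): min(1, 1 − 0.3 + 0.9) = 1
(R ∧ (Q ⊃ R)) = min(0.9, 1) = 0.9
((¬(P ⊃ ¬(¬P ⊃ ¬S)) ⊃ (S ⊃ P)) ⊃ (R ∧ (Q ⊃ R))): min(1, 1 − 1 + 0.9) = 0.9
(R ∧ Q) = min(0.9, 0.3) = 0.3
((R ∧ Q) ∨ Q) = max(0.3, 0.3) = 0.3
(((¬(P ⊃ ¬(¬P ⊃ ¬S)) ⊃ (S ⊃ P)) ⊃ (R ∧ (Q ⊃ R))) ⊃ ((R ∧ Q) ∨ Q)): min(1, 1 − 0.9 + 0.3) = 0.4
(Q ⊃ (((¬(P ⊃ ¬(¬P ⊃ ¬S)) ⊃ (S ⊃ P)) ⊃ (R ∧ (Q ⊃ R))) ⊃ ((R ∧ Q) ∨ Q))): min(1, 1 − 0.3 + 0.4) = 1

1.00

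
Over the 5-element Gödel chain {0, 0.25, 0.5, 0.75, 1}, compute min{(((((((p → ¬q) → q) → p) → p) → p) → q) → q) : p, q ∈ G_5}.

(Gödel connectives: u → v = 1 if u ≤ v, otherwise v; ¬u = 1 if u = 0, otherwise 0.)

0.25

The minimum is attained at p = 0, q = 0.25:
  ¬q: Gödel ¬ of 0.25 = 0 (operand ≠ 0)
  (p → ¬q): 0 ≤ 0, so result = 1
  ((p → ¬q) → q): 1 > 0.25, so result = 0.25
  (((p → ¬q) → q) → p): 0.25 > 0, so result = 0
  ((((p → ¬q) → q) → p) → p): 0 ≤ 0, so result = 1
  (((((p → ¬q) → q) → p) → p) → p): 1 > 0, so result = 0
  ((((((p → ¬q) → q) → p) → p) → p) → q): 0 ≤ 0.25, so result = 1
  (((((((p → ¬q) → q) → p) → p) → p) → q) → q): 1 > 0.25, so result = 0.25
Checking all 25 assignments confirms none give a value below 0.25.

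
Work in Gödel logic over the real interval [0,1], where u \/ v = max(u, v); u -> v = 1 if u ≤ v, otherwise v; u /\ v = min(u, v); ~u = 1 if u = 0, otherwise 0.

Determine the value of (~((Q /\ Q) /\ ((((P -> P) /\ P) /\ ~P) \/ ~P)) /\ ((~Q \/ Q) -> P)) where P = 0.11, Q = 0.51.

0.11

(Q /\ Q) = min(0.51, 0.51) = 0.51
(P -> P): 0.11 ≤ 0.11, so result = 1
((P -> P) /\ P) = min(1, 0.11) = 0.11
~P: Gödel ¬ of 0.11 = 0 (operand ≠ 0)
(((P -> P) /\ P) /\ ~P) = min(0.11, 0) = 0
~P: Gödel ¬ of 0.11 = 0 (operand ≠ 0)
((((P -> P) /\ P) /\ ~P) \/ ~P) = max(0, 0) = 0
((Q /\ Q) /\ ((((P -> P) /\ P) /\ ~P) \/ ~P)) = min(0.51, 0) = 0
~((Q /\ Q) /\ ((((P -> P) /\ P) /\ ~P) \/ ~P)): Gödel ¬ of 0 = 1 (operand is 0)
~Q: Gödel ¬ of 0.51 = 0 (operand ≠ 0)
(~Q \/ Q) = max(0, 0.51) = 0.51
((~Q \/ Q) -> P): 0.51 > 0.11, so result = 0.11
(~((Q /\ Q) /\ ((((P -> P) /\ P) /\ ~P) \/ ~P)) /\ ((~Q \/ Q) -> P)) = min(1, 0.11) = 0.11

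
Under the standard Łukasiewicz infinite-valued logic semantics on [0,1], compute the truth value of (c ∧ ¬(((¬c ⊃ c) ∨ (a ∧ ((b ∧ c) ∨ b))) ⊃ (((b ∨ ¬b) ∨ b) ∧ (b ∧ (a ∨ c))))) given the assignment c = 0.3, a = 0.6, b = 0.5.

¬c: Łukasiewicz ¬ gives 1 − 0.3 = 0.7
(¬c ⊃ c): min(1, 1 − 0.7 + 0.3) = 0.6
(b ∧ c) = min(0.5, 0.3) = 0.3
((b ∧ c) ∨ b) = max(0.3, 0.5) = 0.5
(a ∧ ((b ∧ c) ∨ b)) = min(0.6, 0.5) = 0.5
((¬c ⊃ c) ∨ (a ∧ ((b ∧ c) ∨ b))) = max(0.6, 0.5) = 0.6
¬b: Łukasiewicz ¬ gives 1 − 0.5 = 0.5
(b ∨ ¬b) = max(0.5, 0.5) = 0.5
((b ∨ ¬b) ∨ b) = max(0.5, 0.5) = 0.5
(a ∨ c) = max(0.6, 0.3) = 0.6
(b ∧ (a ∨ c)) = min(0.5, 0.6) = 0.5
(((b ∨ ¬b) ∨ b) ∧ (b ∧ (a ∨ c))) = min(0.5, 0.5) = 0.5
(((¬c ⊃ c) ∨ (a ∧ ((b ∧ c) ∨ b))) ⊃ (((b ∨ ¬b) ∨ b) ∧ (b ∧ (a ∨ c)))): min(1, 1 − 0.6 + 0.5) = 0.9
¬(((¬c ⊃ c) ∨ (a ∧ ((b ∧ c) ∨ b))) ⊃ (((b ∨ ¬b) ∨ b) ∧ (b ∧ (a ∨ c)))): Łukasiewicz ¬ gives 1 − 0.9 = 0.1
(c ∧ ¬(((¬c ⊃ c) ∨ (a ∧ ((b ∧ c) ∨ b))) ⊃ (((b ∨ ¬b) ∨ b) ∧ (b ∧ (a ∨ c))))) = min(0.3, 0.1) = 0.1

0.10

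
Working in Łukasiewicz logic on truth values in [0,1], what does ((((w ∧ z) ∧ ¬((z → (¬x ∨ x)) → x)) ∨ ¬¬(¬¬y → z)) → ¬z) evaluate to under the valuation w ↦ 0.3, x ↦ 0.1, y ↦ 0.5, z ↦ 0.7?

0.30

(w ∧ z) = min(0.3, 0.7) = 0.3
¬x: Łukasiewicz ¬ gives 1 − 0.1 = 0.9
(¬x ∨ x) = max(0.9, 0.1) = 0.9
(z → (¬x ∨ x)): min(1, 1 − 0.7 + 0.9) = 1
((z → (¬x ∨ x)) → x): min(1, 1 − 1 + 0.1) = 0.1
¬((z → (¬x ∨ x)) → x): Łukasiewicz ¬ gives 1 − 0.1 = 0.9
((w ∧ z) ∧ ¬((z → (¬x ∨ x)) → x)) = min(0.3, 0.9) = 0.3
¬y: Łukasiewicz ¬ gives 1 − 0.5 = 0.5
¬¬y: Łukasiewicz ¬ gives 1 − 0.5 = 0.5
(¬¬y → z): min(1, 1 − 0.5 + 0.7) = 1
¬(¬¬y → z): Łukasiewicz ¬ gives 1 − 1 = 0
¬¬(¬¬y → z): Łukasiewicz ¬ gives 1 − 0 = 1
(((w ∧ z) ∧ ¬((z → (¬x ∨ x)) → x)) ∨ ¬¬(¬¬y → z)) = max(0.3, 1) = 1
¬z: Łukasiewicz ¬ gives 1 − 0.7 = 0.3
((((w ∧ z) ∧ ¬((z → (¬x ∨ x)) → x)) ∨ ¬¬(¬¬y → z)) → ¬z): min(1, 1 − 1 + 0.3) = 0.3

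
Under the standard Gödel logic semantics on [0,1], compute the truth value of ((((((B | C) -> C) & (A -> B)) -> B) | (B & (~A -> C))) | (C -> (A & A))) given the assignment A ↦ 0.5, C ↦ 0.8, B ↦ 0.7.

(B | C) = max(0.7, 0.8) = 0.8
((B | C) -> C): 0.8 ≤ 0.8, so result = 1
(A -> B): 0.5 ≤ 0.7, so result = 1
(((B | C) -> C) & (A -> B)) = min(1, 1) = 1
((((B | C) -> C) & (A -> B)) -> B): 1 > 0.7, so result = 0.7
~A: Gödel ¬ of 0.5 = 0 (operand ≠ 0)
(~A -> C): 0 ≤ 0.8, so result = 1
(B & (~A -> C)) = min(0.7, 1) = 0.7
(((((B | C) -> C) & (A -> B)) -> B) | (B & (~A -> C))) = max(0.7, 0.7) = 0.7
(A & A) = min(0.5, 0.5) = 0.5
(C -> (A & A)): 0.8 > 0.5, so result = 0.5
((((((B | C) -> C) & (A -> B)) -> B) | (B & (~A -> C))) | (C -> (A & A))) = max(0.7, 0.5) = 0.7

0.70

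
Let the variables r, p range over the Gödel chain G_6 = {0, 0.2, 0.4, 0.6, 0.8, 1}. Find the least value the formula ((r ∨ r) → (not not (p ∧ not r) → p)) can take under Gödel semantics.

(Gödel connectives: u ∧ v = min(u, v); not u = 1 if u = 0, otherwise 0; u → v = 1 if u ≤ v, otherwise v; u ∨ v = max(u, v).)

1.00

Every assignment gives 1. For instance at r = 0, p = 0:
  (r ∨ r) = max(0, 0) = 0
  not r: Gödel ¬ of 0 = 1 (operand is 0)
  (p ∧ not r) = min(0, 1) = 0
  not (p ∧ not r): Gödel ¬ of 0 = 1 (operand is 0)
  not not (p ∧ not r): Gödel ¬ of 1 = 0 (operand ≠ 0)
  (not not (p ∧ not r) → p): 0 ≤ 0, so result = 1
  ((r ∨ r) → (not not (p ∧ not r) → p)): 0 ≤ 1, so result = 1
All 36 assignments give value 1 — the formula is a G_6-tautology.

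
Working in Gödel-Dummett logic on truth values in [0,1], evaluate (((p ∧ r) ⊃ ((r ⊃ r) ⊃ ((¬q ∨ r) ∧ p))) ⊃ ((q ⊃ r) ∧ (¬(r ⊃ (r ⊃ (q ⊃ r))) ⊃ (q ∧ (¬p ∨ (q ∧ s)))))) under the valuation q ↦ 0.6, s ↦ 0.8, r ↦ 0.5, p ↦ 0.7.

(p ∧ r) = min(0.7, 0.5) = 0.5
(r ⊃ r): 0.5 ≤ 0.5, so result = 1
¬q: Gödel ¬ of 0.6 = 0 (operand ≠ 0)
(¬q ∨ r) = max(0, 0.5) = 0.5
((¬q ∨ r) ∧ p) = min(0.5, 0.7) = 0.5
((r ⊃ r) ⊃ ((¬q ∨ r) ∧ p)): 1 > 0.5, so result = 0.5
((p ∧ r) ⊃ ((r ⊃ r) ⊃ ((¬q ∨ r) ∧ p))): 0.5 ≤ 0.5, so result = 1
(q ⊃ r): 0.6 > 0.5, so result = 0.5
(q ⊃ r): 0.6 > 0.5, so result = 0.5
(r ⊃ (q ⊃ r)): 0.5 ≤ 0.5, so result = 1
(r ⊃ (r ⊃ (q ⊃ r))): 0.5 ≤ 1, so result = 1
¬(r ⊃ (r ⊃ (q ⊃ r))): Gödel ¬ of 1 = 0 (operand ≠ 0)
¬p: Gödel ¬ of 0.7 = 0 (operand ≠ 0)
(q ∧ s) = min(0.6, 0.8) = 0.6
(¬p ∨ (q ∧ s)) = max(0, 0.6) = 0.6
(q ∧ (¬p ∨ (q ∧ s))) = min(0.6, 0.6) = 0.6
(¬(r ⊃ (r ⊃ (q ⊃ r))) ⊃ (q ∧ (¬p ∨ (q ∧ s)))): 0 ≤ 0.6, so result = 1
((q ⊃ r) ∧ (¬(r ⊃ (r ⊃ (q ⊃ r))) ⊃ (q ∧ (¬p ∨ (q ∧ s))))) = min(0.5, 1) = 0.5
(((p ∧ r) ⊃ ((r ⊃ r) ⊃ ((¬q ∨ r) ∧ p))) ⊃ ((q ⊃ r) ∧ (¬(r ⊃ (r ⊃ (q ⊃ r))) ⊃ (q ∧ (¬p ∨ (q ∧ s)))))): 1 > 0.5, so result = 0.5

0.50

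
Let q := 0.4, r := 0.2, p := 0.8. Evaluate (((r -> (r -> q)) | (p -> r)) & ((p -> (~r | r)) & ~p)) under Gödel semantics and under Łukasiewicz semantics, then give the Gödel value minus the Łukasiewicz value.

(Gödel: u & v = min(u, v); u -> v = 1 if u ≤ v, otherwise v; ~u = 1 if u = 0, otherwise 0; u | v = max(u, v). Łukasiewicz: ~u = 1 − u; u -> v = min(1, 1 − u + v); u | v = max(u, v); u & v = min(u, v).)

Gödel evaluation:
  (r -> q): 0.2 ≤ 0.4, so result = 1
  (r -> (r -> q)): 0.2 ≤ 1, so result = 1
  (p -> r): 0.8 > 0.2, so result = 0.2
  ((r -> (r -> q)) | (p -> r)) = max(1, 0.2) = 1
  ~r: Gödel ¬ of 0.2 = 0 (operand ≠ 0)
  (~r | r) = max(0, 0.2) = 0.2
  (p -> (~r | r)): 0.8 > 0.2, so result = 0.2
  ~p: Gödel ¬ of 0.8 = 0 (operand ≠ 0)
  ((p -> (~r | r)) & ~p) = min(0.2, 0) = 0
  (((r -> (r -> q)) | (p -> r)) & ((p -> (~r | r)) & ~p)) = min(1, 0) = 0
  Gödel value = 0
Łukasiewicz evaluation:
  (r -> q): min(1, 1 − 0.2 + 0.4) = 1
  (r -> (r -> q)): min(1, 1 − 0.2 + 1) = 1
  (p -> r): min(1, 1 − 0.8 + 0.2) = 0.4
  ((r -> (r -> q)) | (p -> r)) = max(1, 0.4) = 1
  ~r: Łukasiewicz ¬ gives 1 − 0.2 = 0.8
  (~r | r) = max(0.8, 0.2) = 0.8
  (p -> (~r | r)): min(1, 1 − 0.8 + 0.8) = 1
  ~p: Łukasiewicz ¬ gives 1 − 0.8 = 0.2
  ((p -> (~r | r)) & ~p) = min(1, 0.2) = 0.2
  (((r -> (r -> q)) | (p -> r)) & ((p -> (~r | r)) & ~p)) = min(1, 0.2) = 0.2
  Łukasiewicz value = 0.2
Difference: 0 − 0.2 = -0.20

-0.20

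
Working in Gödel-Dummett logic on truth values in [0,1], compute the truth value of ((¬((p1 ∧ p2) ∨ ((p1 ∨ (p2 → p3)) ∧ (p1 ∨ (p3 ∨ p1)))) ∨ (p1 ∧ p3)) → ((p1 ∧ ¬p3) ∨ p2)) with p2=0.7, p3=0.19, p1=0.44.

1.00

(p1 ∧ p2) = min(0.44, 0.7) = 0.44
(p2 → p3): 0.7 > 0.19, so result = 0.19
(p1 ∨ (p2 → p3)) = max(0.44, 0.19) = 0.44
(p3 ∨ p1) = max(0.19, 0.44) = 0.44
(p1 ∨ (p3 ∨ p1)) = max(0.44, 0.44) = 0.44
((p1 ∨ (p2 → p3)) ∧ (p1 ∨ (p3 ∨ p1))) = min(0.44, 0.44) = 0.44
((p1 ∧ p2) ∨ ((p1 ∨ (p2 → p3)) ∧ (p1 ∨ (p3 ∨ p1)))) = max(0.44, 0.44) = 0.44
¬((p1 ∧ p2) ∨ ((p1 ∨ (p2 → p3)) ∧ (p1 ∨ (p3 ∨ p1)))): Gödel ¬ of 0.44 = 0 (operand ≠ 0)
(p1 ∧ p3) = min(0.44, 0.19) = 0.19
(¬((p1 ∧ p2) ∨ ((p1 ∨ (p2 → p3)) ∧ (p1 ∨ (p3 ∨ p1)))) ∨ (p1 ∧ p3)) = max(0, 0.19) = 0.19
¬p3: Gödel ¬ of 0.19 = 0 (operand ≠ 0)
(p1 ∧ ¬p3) = min(0.44, 0) = 0
((p1 ∧ ¬p3) ∨ p2) = max(0, 0.7) = 0.7
((¬((p1 ∧ p2) ∨ ((p1 ∨ (p2 → p3)) ∧ (p1 ∨ (p3 ∨ p1)))) ∨ (p1 ∧ p3)) → ((p1 ∧ ¬p3) ∨ p2)): 0.19 ≤ 0.7, so result = 1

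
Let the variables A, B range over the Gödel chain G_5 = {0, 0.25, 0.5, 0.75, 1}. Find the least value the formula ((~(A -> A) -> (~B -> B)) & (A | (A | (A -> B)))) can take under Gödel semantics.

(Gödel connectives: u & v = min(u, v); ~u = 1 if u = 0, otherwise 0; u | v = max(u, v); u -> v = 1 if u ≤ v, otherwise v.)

0.25

The minimum is attained at A = 0.25, B = 0:
  (A -> A): 0.25 ≤ 0.25, so result = 1
  ~(A -> A): Gödel ¬ of 1 = 0 (operand ≠ 0)
  ~B: Gödel ¬ of 0 = 1 (operand is 0)
  (~B -> B): 1 > 0, so result = 0
  (~(A -> A) -> (~B -> B)): 0 ≤ 0, so result = 1
  (A -> B): 0.25 > 0, so result = 0
  (A | (A -> B)) = max(0.25, 0) = 0.25
  (A | (A | (A -> B))) = max(0.25, 0.25) = 0.25
  ((~(A -> A) -> (~B -> B)) & (A | (A | (A -> B)))) = min(1, 0.25) = 0.25
Checking all 25 assignments confirms none give a value below 0.25.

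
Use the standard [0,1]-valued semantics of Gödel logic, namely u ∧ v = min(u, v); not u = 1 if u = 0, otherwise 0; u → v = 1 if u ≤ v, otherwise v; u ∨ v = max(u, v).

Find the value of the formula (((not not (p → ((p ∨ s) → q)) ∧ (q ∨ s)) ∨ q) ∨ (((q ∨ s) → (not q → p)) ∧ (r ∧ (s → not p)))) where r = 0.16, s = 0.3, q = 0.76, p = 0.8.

(p ∨ s) = max(0.8, 0.3) = 0.8
((p ∨ s) → q): 0.8 > 0.76, so result = 0.76
(p → ((p ∨ s) → q)): 0.8 > 0.76, so result = 0.76
not (p → ((p ∨ s) → q)): Gödel ¬ of 0.76 = 0 (operand ≠ 0)
not not (p → ((p ∨ s) → q)): Gödel ¬ of 0 = 1 (operand is 0)
(q ∨ s) = max(0.76, 0.3) = 0.76
(not not (p → ((p ∨ s) → q)) ∧ (q ∨ s)) = min(1, 0.76) = 0.76
((not not (p → ((p ∨ s) → q)) ∧ (q ∨ s)) ∨ q) = max(0.76, 0.76) = 0.76
(q ∨ s) = max(0.76, 0.3) = 0.76
not q: Gödel ¬ of 0.76 = 0 (operand ≠ 0)
(not q → p): 0 ≤ 0.8, so result = 1
((q ∨ s) → (not q → p)): 0.76 ≤ 1, so result = 1
not p: Gödel ¬ of 0.8 = 0 (operand ≠ 0)
(s → not p): 0.3 > 0, so result = 0
(r ∧ (s → not p)) = min(0.16, 0) = 0
(((q ∨ s) → (not q → p)) ∧ (r ∧ (s → not p))) = min(1, 0) = 0
(((not not (p → ((p ∨ s) → q)) ∧ (q ∨ s)) ∨ q) ∨ (((q ∨ s) → (not q → p)) ∧ (r ∧ (s → not p)))) = max(0.76, 0) = 0.76

0.76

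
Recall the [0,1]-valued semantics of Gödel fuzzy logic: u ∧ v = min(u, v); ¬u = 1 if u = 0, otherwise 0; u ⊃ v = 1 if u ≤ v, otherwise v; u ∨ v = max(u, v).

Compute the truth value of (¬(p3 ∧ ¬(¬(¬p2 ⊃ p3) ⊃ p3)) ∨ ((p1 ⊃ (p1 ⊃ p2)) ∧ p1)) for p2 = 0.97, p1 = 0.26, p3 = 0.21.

¬p2: Gödel ¬ of 0.97 = 0 (operand ≠ 0)
(¬p2 ⊃ p3): 0 ≤ 0.21, so result = 1
¬(¬p2 ⊃ p3): Gödel ¬ of 1 = 0 (operand ≠ 0)
(¬(¬p2 ⊃ p3) ⊃ p3): 0 ≤ 0.21, so result = 1
¬(¬(¬p2 ⊃ p3) ⊃ p3): Gödel ¬ of 1 = 0 (operand ≠ 0)
(p3 ∧ ¬(¬(¬p2 ⊃ p3) ⊃ p3)) = min(0.21, 0) = 0
¬(p3 ∧ ¬(¬(¬p2 ⊃ p3) ⊃ p3)): Gödel ¬ of 0 = 1 (operand is 0)
(p1 ⊃ p2): 0.26 ≤ 0.97, so result = 1
(p1 ⊃ (p1 ⊃ p2)): 0.26 ≤ 1, so result = 1
((p1 ⊃ (p1 ⊃ p2)) ∧ p1) = min(1, 0.26) = 0.26
(¬(p3 ∧ ¬(¬(¬p2 ⊃ p3) ⊃ p3)) ∨ ((p1 ⊃ (p1 ⊃ p2)) ∧ p1)) = max(1, 0.26) = 1

1.00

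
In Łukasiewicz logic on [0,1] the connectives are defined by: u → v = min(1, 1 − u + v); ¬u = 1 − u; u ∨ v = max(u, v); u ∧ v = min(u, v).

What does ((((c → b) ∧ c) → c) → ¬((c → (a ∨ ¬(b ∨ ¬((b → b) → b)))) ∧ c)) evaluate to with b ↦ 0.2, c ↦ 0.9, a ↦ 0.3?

(c → b): min(1, 1 − 0.9 + 0.2) = 0.3
((c → b) ∧ c) = min(0.3, 0.9) = 0.3
(((c → b) ∧ c) → c): min(1, 1 − 0.3 + 0.9) = 1
(b → b): min(1, 1 − 0.2 + 0.2) = 1
((b → b) → b): min(1, 1 − 1 + 0.2) = 0.2
¬((b → b) → b): Łukasiewicz ¬ gives 1 − 0.2 = 0.8
(b ∨ ¬((b → b) → b)) = max(0.2, 0.8) = 0.8
¬(b ∨ ¬((b → b) → b)): Łukasiewicz ¬ gives 1 − 0.8 = 0.2
(a ∨ ¬(b ∨ ¬((b → b) → b))) = max(0.3, 0.2) = 0.3
(c → (a ∨ ¬(b ∨ ¬((b → b) → b)))): min(1, 1 − 0.9 + 0.3) = 0.4
((c → (a ∨ ¬(b ∨ ¬((b → b) → b)))) ∧ c) = min(0.4, 0.9) = 0.4
¬((c → (a ∨ ¬(b ∨ ¬((b → b) → b)))) ∧ c): Łukasiewicz ¬ gives 1 − 0.4 = 0.6
((((c → b) ∧ c) → c) → ¬((c → (a ∨ ¬(b ∨ ¬((b → b) → b)))) ∧ c)): min(1, 1 − 1 + 0.6) = 0.6

0.60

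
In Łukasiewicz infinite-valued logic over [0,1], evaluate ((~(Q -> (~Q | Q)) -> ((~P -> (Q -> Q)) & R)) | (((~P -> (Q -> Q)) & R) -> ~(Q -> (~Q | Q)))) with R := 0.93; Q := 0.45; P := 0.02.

1.00

~Q: Łukasiewicz ¬ gives 1 − 0.45 = 0.55
(~Q | Q) = max(0.55, 0.45) = 0.55
(Q -> (~Q | Q)): min(1, 1 − 0.45 + 0.55) = 1
~(Q -> (~Q | Q)): Łukasiewicz ¬ gives 1 − 1 = 0
~P: Łukasiewicz ¬ gives 1 − 0.02 = 0.98
(Q -> Q): min(1, 1 − 0.45 + 0.45) = 1
(~P -> (Q -> Q)): min(1, 1 − 0.98 + 1) = 1
((~P -> (Q -> Q)) & R) = min(1, 0.93) = 0.93
(~(Q -> (~Q | Q)) -> ((~P -> (Q -> Q)) & R)): min(1, 1 − 0 + 0.93) = 1
~P: Łukasiewicz ¬ gives 1 − 0.02 = 0.98
(Q -> Q): min(1, 1 − 0.45 + 0.45) = 1
(~P -> (Q -> Q)): min(1, 1 − 0.98 + 1) = 1
((~P -> (Q -> Q)) & R) = min(1, 0.93) = 0.93
~Q: Łukasiewicz ¬ gives 1 − 0.45 = 0.55
(~Q | Q) = max(0.55, 0.45) = 0.55
(Q -> (~Q | Q)): min(1, 1 − 0.45 + 0.55) = 1
~(Q -> (~Q | Q)): Łukasiewicz ¬ gives 1 − 1 = 0
(((~P -> (Q -> Q)) & R) -> ~(Q -> (~Q | Q))): min(1, 1 − 0.93 + 0) = 0.07
((~(Q -> (~Q | Q)) -> ((~P -> (Q -> Q)) & R)) | (((~P -> (Q -> Q)) & R) -> ~(Q -> (~Q | Q)))) = max(1, 0.07) = 1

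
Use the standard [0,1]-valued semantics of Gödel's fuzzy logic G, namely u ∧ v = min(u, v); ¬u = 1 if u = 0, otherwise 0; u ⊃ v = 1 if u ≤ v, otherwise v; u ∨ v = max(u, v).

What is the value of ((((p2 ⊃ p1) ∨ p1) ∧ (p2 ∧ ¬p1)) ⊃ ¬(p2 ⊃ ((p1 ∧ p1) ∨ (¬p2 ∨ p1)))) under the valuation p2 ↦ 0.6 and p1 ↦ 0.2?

1.00

(p2 ⊃ p1): 0.6 > 0.2, so result = 0.2
((p2 ⊃ p1) ∨ p1) = max(0.2, 0.2) = 0.2
¬p1: Gödel ¬ of 0.2 = 0 (operand ≠ 0)
(p2 ∧ ¬p1) = min(0.6, 0) = 0
(((p2 ⊃ p1) ∨ p1) ∧ (p2 ∧ ¬p1)) = min(0.2, 0) = 0
(p1 ∧ p1) = min(0.2, 0.2) = 0.2
¬p2: Gödel ¬ of 0.6 = 0 (operand ≠ 0)
(¬p2 ∨ p1) = max(0, 0.2) = 0.2
((p1 ∧ p1) ∨ (¬p2 ∨ p1)) = max(0.2, 0.2) = 0.2
(p2 ⊃ ((p1 ∧ p1) ∨ (¬p2 ∨ p1))): 0.6 > 0.2, so result = 0.2
¬(p2 ⊃ ((p1 ∧ p1) ∨ (¬p2 ∨ p1))): Gödel ¬ of 0.2 = 0 (operand ≠ 0)
((((p2 ⊃ p1) ∨ p1) ∧ (p2 ∧ ¬p1)) ⊃ ¬(p2 ⊃ ((p1 ∧ p1) ∨ (¬p2 ∨ p1)))): 0 ≤ 0, so result = 1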